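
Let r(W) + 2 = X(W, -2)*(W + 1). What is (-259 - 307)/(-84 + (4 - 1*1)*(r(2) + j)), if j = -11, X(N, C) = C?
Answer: 566/141 ≈ 4.0142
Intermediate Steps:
r(W) = -4 - 2*W (r(W) = -2 - 2*(W + 1) = -2 - 2*(1 + W) = -2 + (-2 - 2*W) = -4 - 2*W)
(-259 - 307)/(-84 + (4 - 1*1)*(r(2) + j)) = (-259 - 307)/(-84 + (4 - 1*1)*((-4 - 2*2) - 11)) = -566/(-84 + (4 - 1)*((-4 - 4) - 11)) = -566/(-84 + 3*(-8 - 11)) = -566/(-84 + 3*(-19)) = -566/(-84 - 57) = -566/(-141) = -566*(-1/141) = 566/141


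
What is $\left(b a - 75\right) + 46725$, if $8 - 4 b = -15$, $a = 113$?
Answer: $\frac{189199}{4} \approx 47300.0$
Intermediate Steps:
$b = \frac{23}{4}$ ($b = 2 - - \frac{15}{4} = 2 + \frac{15}{4} = \frac{23}{4} \approx 5.75$)
$\left(b a - 75\right) + 46725 = \left(\frac{23}{4} \cdot 113 - 75\right) + 46725 = \left(\frac{2599}{4} - 75\right) + 46725 = \frac{2299}{4} + 46725 = \frac{189199}{4}$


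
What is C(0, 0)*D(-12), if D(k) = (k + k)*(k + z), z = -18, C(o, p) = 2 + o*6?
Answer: 1440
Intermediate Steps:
C(o, p) = 2 + 6*o
D(k) = 2*k*(-18 + k) (D(k) = (k + k)*(k - 18) = (2*k)*(-18 + k) = 2*k*(-18 + k))
C(0, 0)*D(-12) = (2 + 6*0)*(2*(-12)*(-18 - 12)) = (2 + 0)*(2*(-12)*(-30)) = 2*720 = 1440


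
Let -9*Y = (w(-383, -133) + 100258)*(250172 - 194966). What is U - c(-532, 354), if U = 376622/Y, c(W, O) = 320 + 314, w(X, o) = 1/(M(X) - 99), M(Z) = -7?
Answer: -20664662400832/32594073249 ≈ -634.00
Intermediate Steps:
w(X, o) = -1/106 (w(X, o) = 1/(-7 - 99) = 1/(-106) = -1/106)
Y = -32594073249/53 (Y = -(-1/106 + 100258)*(250172 - 194966)/9 = -3542449*55206/318 = -⅑*293346659241/53 = -32594073249/53 ≈ -6.1498e+8)
c(W, O) = 634
U = -19960966/32594073249 (U = 376622/(-32594073249/53) = 376622*(-53/32594073249) = -19960966/32594073249 ≈ -0.00061241)
U - c(-532, 354) = -19960966/32594073249 - 1*634 = -19960966/32594073249 - 634 = -20664662400832/32594073249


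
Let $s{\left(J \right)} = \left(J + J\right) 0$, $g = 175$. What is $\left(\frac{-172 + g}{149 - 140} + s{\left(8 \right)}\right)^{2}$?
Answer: $\frac{1}{9} \approx 0.11111$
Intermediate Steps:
$s{\left(J \right)} = 0$ ($s{\left(J \right)} = 2 J 0 = 0$)
$\left(\frac{-172 + g}{149 - 140} + s{\left(8 \right)}\right)^{2} = \left(\frac{-172 + 175}{149 - 140} + 0\right)^{2} = \left(\frac{3}{9} + 0\right)^{2} = \left(3 \cdot \frac{1}{9} + 0\right)^{2} = \left(\frac{1}{3} + 0\right)^{2} = \left(\frac{1}{3}\right)^{2} = \frac{1}{9}$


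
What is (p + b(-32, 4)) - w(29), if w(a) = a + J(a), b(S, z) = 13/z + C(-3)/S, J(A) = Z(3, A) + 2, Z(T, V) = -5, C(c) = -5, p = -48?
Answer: -2259/32 ≈ -70.594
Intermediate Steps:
J(A) = -3 (J(A) = -5 + 2 = -3)
b(S, z) = -5/S + 13/z (b(S, z) = 13/z - 5/S = -5/S + 13/z)
w(a) = -3 + a (w(a) = a - 3 = -3 + a)
(p + b(-32, 4)) - w(29) = (-48 + (-5/(-32) + 13/4)) - (-3 + 29) = (-48 + (-5*(-1/32) + 13*(¼))) - 1*26 = (-48 + (5/32 + 13/4)) - 26 = (-48 + 109/32) - 26 = -1427/32 - 26 = -2259/32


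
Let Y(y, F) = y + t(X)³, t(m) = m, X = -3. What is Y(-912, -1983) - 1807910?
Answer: -1808849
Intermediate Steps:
Y(y, F) = -27 + y (Y(y, F) = y + (-3)³ = y - 27 = -27 + y)
Y(-912, -1983) - 1807910 = (-27 - 912) - 1807910 = -939 - 1807910 = -1808849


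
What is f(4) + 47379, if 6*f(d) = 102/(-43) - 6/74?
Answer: 150758677/3182 ≈ 47379.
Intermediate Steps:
f(d) = -1301/3182 (f(d) = (102/(-43) - 6/74)/6 = (102*(-1/43) - 6*1/74)/6 = (-102/43 - 3/37)/6 = (1/6)*(-3903/1591) = -1301/3182)
f(4) + 47379 = -1301/3182 + 47379 = 150758677/3182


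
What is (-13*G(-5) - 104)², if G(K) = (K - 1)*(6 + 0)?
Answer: 132496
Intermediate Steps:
G(K) = -6 + 6*K (G(K) = (-1 + K)*6 = -6 + 6*K)
(-13*G(-5) - 104)² = (-13*(-6 + 6*(-5)) - 104)² = (-13*(-6 - 30) - 104)² = (-13*(-36) - 104)² = (468 - 104)² = 364² = 132496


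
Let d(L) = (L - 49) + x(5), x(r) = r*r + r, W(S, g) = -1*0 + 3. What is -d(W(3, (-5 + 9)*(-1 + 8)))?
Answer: 16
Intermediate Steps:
W(S, g) = 3 (W(S, g) = 0 + 3 = 3)
x(r) = r + r² (x(r) = r² + r = r + r²)
d(L) = -19 + L (d(L) = (L - 49) + 5*(1 + 5) = (-49 + L) + 5*6 = (-49 + L) + 30 = -19 + L)
-d(W(3, (-5 + 9)*(-1 + 8))) = -(-19 + 3) = -1*(-16) = 16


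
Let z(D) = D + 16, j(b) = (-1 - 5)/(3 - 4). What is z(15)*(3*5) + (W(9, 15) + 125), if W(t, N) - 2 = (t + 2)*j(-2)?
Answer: 658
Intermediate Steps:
j(b) = 6 (j(b) = -6/(-1) = -6*(-1) = 6)
z(D) = 16 + D
W(t, N) = 14 + 6*t (W(t, N) = 2 + (t + 2)*6 = 2 + (2 + t)*6 = 2 + (12 + 6*t) = 14 + 6*t)
z(15)*(3*5) + (W(9, 15) + 125) = (16 + 15)*(3*5) + ((14 + 6*9) + 125) = 31*15 + ((14 + 54) + 125) = 465 + (68 + 125) = 465 + 193 = 658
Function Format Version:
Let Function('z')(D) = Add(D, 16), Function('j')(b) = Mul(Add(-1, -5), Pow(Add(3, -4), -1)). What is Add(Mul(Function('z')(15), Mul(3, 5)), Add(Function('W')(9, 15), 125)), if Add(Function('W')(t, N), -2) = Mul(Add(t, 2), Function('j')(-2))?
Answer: 658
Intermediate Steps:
Function('j')(b) = 6 (Function('j')(b) = Mul(-6, Pow(-1, -1)) = Mul(-6, -1) = 6)
Function('z')(D) = Add(16, D)
Function('W')(t, N) = Add(14, Mul(6, t)) (Function('W')(t, N) = Add(2, Mul(Add(t, 2), 6)) = Add(2, Mul(Add(2, t), 6)) = Add(2, Add(12, Mul(6, t))) = Add(14, Mul(6, t)))
Add(Mul(Function('z')(15), Mul(3, 5)), Add(Function('W')(9, 15), 125)) = Add(Mul(Add(16, 15), Mul(3, 5)), Add(Add(14, Mul(6, 9)), 125)) = Add(Mul(31, 15), Add(Add(14, 54), 125)) = Add(465, Add(68, 125)) = Add(465, 193) = 658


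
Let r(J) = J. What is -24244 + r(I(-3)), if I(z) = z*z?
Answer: -24235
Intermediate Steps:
I(z) = z**2
-24244 + r(I(-3)) = -24244 + (-3)**2 = -24244 + 9 = -24235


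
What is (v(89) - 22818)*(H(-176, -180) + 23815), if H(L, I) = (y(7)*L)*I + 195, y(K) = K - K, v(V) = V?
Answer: -545723290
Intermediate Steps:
y(K) = 0
H(L, I) = 195 (H(L, I) = (0*L)*I + 195 = 0*I + 195 = 0 + 195 = 195)
(v(89) - 22818)*(H(-176, -180) + 23815) = (89 - 22818)*(195 + 23815) = -22729*24010 = -545723290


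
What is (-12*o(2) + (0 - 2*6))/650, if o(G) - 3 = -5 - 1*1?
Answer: 12/325 ≈ 0.036923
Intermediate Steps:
o(G) = -3 (o(G) = 3 + (-5 - 1*1) = 3 + (-5 - 1) = 3 - 6 = -3)
(-12*o(2) + (0 - 2*6))/650 = (-12*(-3) + (0 - 2*6))/650 = (36 + (0 - 12))*(1/650) = (36 - 12)*(1/650) = 24*(1/650) = 12/325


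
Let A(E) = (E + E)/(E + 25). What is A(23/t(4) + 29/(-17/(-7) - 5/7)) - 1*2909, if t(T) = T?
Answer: -415851/143 ≈ -2908.0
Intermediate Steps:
A(E) = 2*E/(25 + E) (A(E) = (2*E)/(25 + E) = 2*E/(25 + E))
A(23/t(4) + 29/(-17/(-7) - 5/7)) - 1*2909 = 2*(23/4 + 29/(-17/(-7) - 5/7))/(25 + (23/4 + 29/(-17/(-7) - 5/7))) - 1*2909 = 2*(23*(1/4) + 29/(-17*(-1/7) - 5*1/7))/(25 + (23*(1/4) + 29/(-17*(-1/7) - 5*1/7))) - 2909 = 2*(23/4 + 29/(17/7 - 5/7))/(25 + (23/4 + 29/(17/7 - 5/7))) - 2909 = 2*(23/4 + 29/(12/7))/(25 + (23/4 + 29/(12/7))) - 2909 = 2*(23/4 + 29*(7/12))/(25 + (23/4 + 29*(7/12))) - 2909 = 2*(23/4 + 203/12)/(25 + (23/4 + 203/12)) - 2909 = 2*(68/3)/(25 + 68/3) - 2909 = 2*(68/3)/(143/3) - 2909 = 2*(68/3)*(3/143) - 2909 = 136/143 - 2909 = -415851/143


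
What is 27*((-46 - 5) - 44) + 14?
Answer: -2551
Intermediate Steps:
27*((-46 - 5) - 44) + 14 = 27*(-51 - 44) + 14 = 27*(-95) + 14 = -2565 + 14 = -2551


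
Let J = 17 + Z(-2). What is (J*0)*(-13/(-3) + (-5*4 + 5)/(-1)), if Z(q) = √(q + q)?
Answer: 0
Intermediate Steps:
Z(q) = √2*√q (Z(q) = √(2*q) = √2*√q)
J = 17 + 2*I (J = 17 + √2*√(-2) = 17 + √2*(I*√2) = 17 + 2*I ≈ 17.0 + 2.0*I)
(J*0)*(-13/(-3) + (-5*4 + 5)/(-1)) = ((17 + 2*I)*0)*(-13/(-3) + (-5*4 + 5)/(-1)) = 0*(-13*(-⅓) + (-20 + 5)*(-1)) = 0*(13/3 - 15*(-1)) = 0*(13/3 + 15) = 0*(58/3) = 0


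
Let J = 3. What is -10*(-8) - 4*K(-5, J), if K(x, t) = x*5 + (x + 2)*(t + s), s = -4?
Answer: 168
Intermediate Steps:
K(x, t) = 5*x + (-4 + t)*(2 + x) (K(x, t) = x*5 + (x + 2)*(t - 4) = 5*x + (2 + x)*(-4 + t) = 5*x + (-4 + t)*(2 + x))
-10*(-8) - 4*K(-5, J) = -10*(-8) - 4*(-8 - 5 + 2*3 + 3*(-5)) = 80 - 4*(-8 - 5 + 6 - 15) = 80 - 4*(-22) = 80 + 88 = 168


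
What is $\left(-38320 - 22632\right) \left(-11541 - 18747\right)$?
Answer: $1846114176$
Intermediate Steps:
$\left(-38320 - 22632\right) \left(-11541 - 18747\right) = - 60952 \left(-11541 + \left(-22272 + 3525\right)\right) = - 60952 \left(-11541 - 18747\right) = \left(-60952\right) \left(-30288\right) = 1846114176$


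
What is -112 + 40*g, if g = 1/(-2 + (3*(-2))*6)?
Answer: -2148/19 ≈ -113.05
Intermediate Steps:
g = -1/38 (g = 1/(-2 - 6*6) = 1/(-2 - 36) = 1/(-38) = -1/38 ≈ -0.026316)
-112 + 40*g = -112 + 40*(-1/38) = -112 - 20/19 = -2148/19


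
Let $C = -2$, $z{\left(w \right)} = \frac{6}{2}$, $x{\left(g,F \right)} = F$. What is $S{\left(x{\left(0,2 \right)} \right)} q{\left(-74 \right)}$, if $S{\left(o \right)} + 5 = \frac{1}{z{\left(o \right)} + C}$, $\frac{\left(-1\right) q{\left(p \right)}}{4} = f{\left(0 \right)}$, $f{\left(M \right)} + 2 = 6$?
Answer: $64$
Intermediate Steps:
$f{\left(M \right)} = 4$ ($f{\left(M \right)} = -2 + 6 = 4$)
$z{\left(w \right)} = 3$ ($z{\left(w \right)} = 6 \cdot \frac{1}{2} = 3$)
$q{\left(p \right)} = -16$ ($q{\left(p \right)} = \left(-4\right) 4 = -16$)
$S{\left(o \right)} = -4$ ($S{\left(o \right)} = -5 + \frac{1}{3 - 2} = -5 + 1^{-1} = -5 + 1 = -4$)
$S{\left(x{\left(0,2 \right)} \right)} q{\left(-74 \right)} = \left(-4\right) \left(-16\right) = 64$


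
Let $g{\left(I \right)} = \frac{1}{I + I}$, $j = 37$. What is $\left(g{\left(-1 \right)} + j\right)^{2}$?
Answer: $\frac{5329}{4} \approx 1332.3$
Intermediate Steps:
$g{\left(I \right)} = \frac{1}{2 I}$
$\left(g{\left(-1 \right)} + j\right)^{2} = \left(\frac{1}{2 \left(-1\right)} + 37\right)^{2} = \left(\frac{1}{2} \left(-1\right) + 37\right)^{2} = \left(- \frac{1}{2} + 37\right)^{2} = \left(\frac{73}{2}\right)^{2} = \frac{5329}{4}$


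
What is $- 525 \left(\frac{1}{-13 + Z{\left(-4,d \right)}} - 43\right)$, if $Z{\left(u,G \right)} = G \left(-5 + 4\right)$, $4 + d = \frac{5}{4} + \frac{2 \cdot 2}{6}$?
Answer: $\frac{2963625}{131} \approx 22623.0$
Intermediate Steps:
$d = - \frac{25}{12}$ ($d = -4 + \left(\frac{5}{4} + \frac{2 \cdot 2}{6}\right) = -4 + \left(5 \cdot \frac{1}{4} + 4 \cdot \frac{1}{6}\right) = -4 + \left(\frac{5}{4} + \frac{2}{3}\right) = -4 + \frac{23}{12} = - \frac{25}{12} \approx -2.0833$)
$Z{\left(u,G \right)} = - G$ ($Z{\left(u,G \right)} = G \left(-1\right) = - G$)
$- 525 \left(\frac{1}{-13 + Z{\left(-4,d \right)}} - 43\right) = - 525 \left(\frac{1}{-13 - - \frac{25}{12}} - 43\right) = - 525 \left(\frac{1}{-13 + \frac{25}{12}} - 43\right) = - 525 \left(\frac{1}{- \frac{131}{12}} - 43\right) = - 525 \left(- \frac{12}{131} - 43\right) = \left(-525\right) \left(- \frac{5645}{131}\right) = \frac{2963625}{131}$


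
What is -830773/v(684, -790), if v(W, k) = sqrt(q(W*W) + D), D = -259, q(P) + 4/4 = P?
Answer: -830773*sqrt(139)/8062 ≈ -1214.9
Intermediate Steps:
q(P) = -1 + P
v(W, k) = sqrt(-260 + W**2) (v(W, k) = sqrt((-1 + W*W) - 259) = sqrt((-1 + W**2) - 259) = sqrt(-260 + W**2))
-830773/v(684, -790) = -830773/sqrt(-260 + 684**2) = -830773/sqrt(-260 + 467856) = -830773*sqrt(139)/8062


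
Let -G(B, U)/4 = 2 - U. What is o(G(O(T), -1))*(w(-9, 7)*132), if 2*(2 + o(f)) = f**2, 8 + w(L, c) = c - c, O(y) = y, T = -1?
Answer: -73920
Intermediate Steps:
G(B, U) = -8 + 4*U (G(B, U) = -4*(2 - U) = -8 + 4*U)
w(L, c) = -8 (w(L, c) = -8 + (c - c) = -8 + 0 = -8)
o(f) = -2 + f**2/2
o(G(O(T), -1))*(w(-9, 7)*132) = (-2 + (-8 + 4*(-1))**2/2)*(-8*132) = (-2 + (-8 - 4)**2/2)*(-1056) = (-2 + (1/2)*(-12)**2)*(-1056) = (-2 + (1/2)*144)*(-1056) = (-2 + 72)*(-1056) = 70*(-1056) = -73920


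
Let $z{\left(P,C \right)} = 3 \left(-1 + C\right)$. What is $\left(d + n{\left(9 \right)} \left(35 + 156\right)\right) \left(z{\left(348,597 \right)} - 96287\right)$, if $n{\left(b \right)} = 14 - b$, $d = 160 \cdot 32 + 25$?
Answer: $-576443900$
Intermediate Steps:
$d = 5145$ ($d = 5120 + 25 = 5145$)
$z{\left(P,C \right)} = -3 + 3 C$
$\left(d + n{\left(9 \right)} \left(35 + 156\right)\right) \left(z{\left(348,597 \right)} - 96287\right) = \left(5145 + \left(14 - 9\right) \left(35 + 156\right)\right) \left(\left(-3 + 3 \cdot 597\right) - 96287\right) = \left(5145 + \left(14 - 9\right) 191\right) \left(\left(-3 + 1791\right) - 96287\right) = \left(5145 + 5 \cdot 191\right) \left(1788 - 96287\right) = \left(5145 + 955\right) \left(-94499\right) = 6100 \left(-94499\right) = -576443900$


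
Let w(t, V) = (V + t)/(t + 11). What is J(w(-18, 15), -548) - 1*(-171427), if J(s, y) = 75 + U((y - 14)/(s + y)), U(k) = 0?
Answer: 171502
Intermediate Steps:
w(t, V) = (V + t)/(11 + t)
J(s, y) = 75 (J(s, y) = 75 + 0 = 75)
J(w(-18, 15), -548) - 1*(-171427) = 75 - 1*(-171427) = 75 + 171427 = 171502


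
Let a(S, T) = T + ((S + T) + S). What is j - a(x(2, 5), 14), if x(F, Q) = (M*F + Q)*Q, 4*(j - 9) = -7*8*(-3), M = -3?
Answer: 33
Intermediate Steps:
j = 51 (j = 9 + (-7*8*(-3))/4 = 9 + (-56*(-3))/4 = 9 + (¼)*168 = 9 + 42 = 51)
x(F, Q) = Q*(Q - 3*F) (x(F, Q) = (-3*F + Q)*Q = (Q - 3*F)*Q = Q*(Q - 3*F))
a(S, T) = 2*S + 2*T (a(S, T) = T + (T + 2*S) = 2*S + 2*T)
j - a(x(2, 5), 14) = 51 - (2*(5*(5 - 3*2)) + 2*14) = 51 - (2*(5*(5 - 6)) + 28) = 51 - (2*(5*(-1)) + 28) = 51 - (2*(-5) + 28) = 51 - (-10 + 28) = 51 - 1*18 = 51 - 18 = 33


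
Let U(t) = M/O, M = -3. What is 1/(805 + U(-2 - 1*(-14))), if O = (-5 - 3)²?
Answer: 64/51517 ≈ 0.0012423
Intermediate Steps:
O = 64 (O = (-8)² = 64)
U(t) = -3/64
1/(805 + U(-2 - 1*(-14))) = 1/(805 - 3/64) = 1/(51517/64) = 64/51517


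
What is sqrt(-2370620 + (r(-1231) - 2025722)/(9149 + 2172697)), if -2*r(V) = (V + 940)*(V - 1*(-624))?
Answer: I*sqrt(11285227256217712683)/2181846 ≈ 1539.7*I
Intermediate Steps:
r(V) = -(624 + V)*(940 + V)/2 (r(V) = -(V + 940)*(V - 1*(-624))/2 = -(940 + V)*(V + 624)/2 = -(940 + V)*(624 + V)/2 = -(624 + V)*(940 + V)/2)
sqrt(-2370620 + (r(-1231) - 2025722)/(9149 + 2172697)) = sqrt(-2370620 + ((-293280 - 782*(-1231) - 1/2*(-1231)**2) - 2025722)/(9149 + 2172697)) = sqrt(-2370620 + ((-293280 + 962642 - 1/2*1515361) - 2025722)/2181846) = sqrt(-2370620 + ((-293280 + 962642 - 1515361/2) - 2025722)*(1/2181846)) = sqrt(-2370620 + (-176637/2 - 2025722)*(1/2181846)) = sqrt(-2370620 - 4228081/2*1/2181846) = sqrt(-2370620 - 4228081/4363692) = sqrt(-10344659757121/4363692) = I*sqrt(11285227256217712683)/2181846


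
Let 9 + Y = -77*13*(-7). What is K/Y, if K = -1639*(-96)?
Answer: 78672/3499 ≈ 22.484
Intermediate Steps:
K = 157344
Y = 6998 (Y = -9 - 77*13*(-7) = -9 - 1001*(-7) = -9 + 7007 = 6998)
K/Y = 157344/6998 = 157344*(1/6998) = 78672/3499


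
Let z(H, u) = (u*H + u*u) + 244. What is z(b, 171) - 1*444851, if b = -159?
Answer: -442555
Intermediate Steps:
z(H, u) = 244 + u² + H*u (z(H, u) = (H*u + u²) + 244 = (u² + H*u) + 244 = 244 + u² + H*u)
z(b, 171) - 1*444851 = (244 + 171² - 159*171) - 1*444851 = (244 + 29241 - 27189) - 444851 = 2296 - 444851 = -442555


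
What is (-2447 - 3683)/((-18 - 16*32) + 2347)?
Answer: -6130/1817 ≈ -3.3737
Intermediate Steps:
(-2447 - 3683)/((-18 - 16*32) + 2347) = -6130/((-18 - 512) + 2347) = -6130/(-530 + 2347) = -6130/1817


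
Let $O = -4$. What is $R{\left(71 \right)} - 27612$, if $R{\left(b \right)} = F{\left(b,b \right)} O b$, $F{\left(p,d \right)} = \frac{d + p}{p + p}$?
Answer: $-27896$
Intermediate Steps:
$F{\left(p,d \right)} = \frac{d + p}{2 p}$
$R{\left(b \right)} = - 4 b$ ($R{\left(b \right)} = \frac{b + b}{2 b} \left(-4\right) b = \frac{2 b}{2 b} \left(-4\right) b = 1 \left(-4\right) b = - 4 b$)
$R{\left(71 \right)} - 27612 = \left(-4\right) 71 - 27612 = -284 - 27612 = -27896$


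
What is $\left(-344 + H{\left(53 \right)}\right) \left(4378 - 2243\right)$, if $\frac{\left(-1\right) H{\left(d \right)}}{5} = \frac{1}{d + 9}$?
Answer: $- \frac{45545955}{62} \approx -7.3461 \cdot 10^{5}$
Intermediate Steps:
$H{\left(d \right)} = - \frac{5}{9 + d}$ ($H{\left(d \right)} = - \frac{5}{d + 9} = - \frac{5}{9 + d}$)
$\left(-344 + H{\left(53 \right)}\right) \left(4378 - 2243\right) = \left(-344 - \frac{5}{9 + 53}\right) \left(4378 - 2243\right) = \left(-344 - \frac{5}{62}\right) 2135 = \left(- \frac{21333}{62}\right) 2135 = - \frac{45545955}{62}$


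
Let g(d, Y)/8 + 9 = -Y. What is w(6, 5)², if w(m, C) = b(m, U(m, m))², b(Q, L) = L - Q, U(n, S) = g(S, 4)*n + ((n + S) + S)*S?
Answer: 74247530256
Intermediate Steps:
g(d, Y) = -72 - 8*Y (g(d, Y) = -72 + 8*(-Y) = -72 - 8*Y)
U(n, S) = -104*n + S*(n + 2*S) (U(n, S) = (-72 - 8*4)*n + ((n + S) + S)*S = (-72 - 32)*n + ((S + n) + S)*S = -104*n + (n + 2*S)*S = -104*n + S*(n + 2*S))
w(m, C) = (-105*m + 3*m²)² (w(m, C) = ((-104*m + 2*m² + m*m) - m)² = ((-104*m + 2*m² + m²) - m)² = ((-104*m + 3*m²) - m)² = (-105*m + 3*m²)²)
w(6, 5)² = (9*6²*(-35 + 6)²)² = (9*36*(-29)²)² = (9*36*841)² = 272484² = 74247530256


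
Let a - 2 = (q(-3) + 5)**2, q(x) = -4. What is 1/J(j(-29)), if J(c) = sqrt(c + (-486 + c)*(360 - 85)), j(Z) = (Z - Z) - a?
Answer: -I*sqrt(14942)/44826 ≈ -0.0027269*I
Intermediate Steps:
a = 3 (a = 2 + (-4 + 5)**2 = 2 + 1**2 = 2 + 1 = 3)
j(Z) = -3 (j(Z) = (Z - Z) - 1*3 = 0 - 3 = -3)
J(c) = sqrt(-133650 + 276*c) (J(c) = sqrt(c + (-486 + c)*275) = sqrt(c + (-133650 + 275*c)) = sqrt(-133650 + 276*c))
1/J(j(-29)) = 1/(sqrt(-133650 + 276*(-3))) = 1/(sqrt(-133650 - 828)) = 1/(sqrt(-134478)) = 1/(3*I*sqrt(14942)) = -I*sqrt(14942)/44826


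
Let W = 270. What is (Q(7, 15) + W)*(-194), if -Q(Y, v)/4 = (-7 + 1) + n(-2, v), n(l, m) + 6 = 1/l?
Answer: -62080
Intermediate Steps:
n(l, m) = -6 + 1/l
Q(Y, v) = 50 (Q(Y, v) = -4*((-7 + 1) + (-6 + 1/(-2))) = -4*(-6 + (-6 - ½)) = -4*(-6 - 13/2) = -4*(-25/2) = 50)
(Q(7, 15) + W)*(-194) = (50 + 270)*(-194) = 320*(-194) = -62080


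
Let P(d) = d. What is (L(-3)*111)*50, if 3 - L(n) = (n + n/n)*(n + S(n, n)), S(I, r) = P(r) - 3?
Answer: -83250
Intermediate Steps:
S(I, r) = -3 + r (S(I, r) = r - 3 = -3 + r)
L(n) = 3 - (1 + n)*(-3 + 2*n) (L(n) = 3 - (n + n/n)*(n + (-3 + n)) = 3 - (n + 1)*(-3 + 2*n) = 3 - (1 + n)*(-3 + 2*n))
(L(-3)*111)*50 = ((6 - 3 - 2*(-3)²)*111)*50 = ((6 - 3 - 2*9)*111)*50 = ((6 - 3 - 18)*111)*50 = -15*111*50 = -1665*50 = -83250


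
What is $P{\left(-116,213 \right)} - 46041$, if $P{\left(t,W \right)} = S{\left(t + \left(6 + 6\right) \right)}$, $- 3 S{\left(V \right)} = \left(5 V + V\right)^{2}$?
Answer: $-175833$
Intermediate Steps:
$S{\left(V \right)} = - 12 V^{2}$ ($S{\left(V \right)} = - \frac{\left(5 V + V\right)^{2}}{3} = - \frac{\left(6 V\right)^{2}}{3} = - \frac{36 V^{2}}{3} = - 12 V^{2}$)
$P{\left(t,W \right)} = - 12 \left(12 + t\right)^{2}$ ($P{\left(t,W \right)} = - 12 \left(t + \left(6 + 6\right)\right)^{2} = - 12 \left(t + 12\right)^{2} = - 12 \left(12 + t\right)^{2}$)
$P{\left(-116,213 \right)} - 46041 = - 12 \left(12 - 116\right)^{2} - 46041 = - 12 \left(-104\right)^{2} - 46041 = \left(-12\right) 10816 - 46041 = -129792 - 46041 = -175833$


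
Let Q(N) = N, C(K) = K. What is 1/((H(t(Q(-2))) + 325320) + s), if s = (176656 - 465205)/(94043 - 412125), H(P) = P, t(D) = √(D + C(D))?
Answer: 32914719738334698/10707846484362307729417 - 202352317448*I/10707846484362307729417 ≈ 3.0739e-6 - 1.8898e-11*I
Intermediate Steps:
t(D) = √2*√D (t(D) = √(D + D) = √(2*D) = √2*√D)
s = 288549/318082 (s = -288549/(-318082) = -288549*(-1/318082) = 288549/318082 ≈ 0.90715)
1/((H(t(Q(-2))) + 325320) + s) = 1/((√2*√(-2) + 325320) + 288549/318082) = 1/((√2*(I*√2) + 325320) + 288549/318082) = 1/((2*I + 325320) + 288549/318082) = 1/((325320 + 2*I) + 288549/318082) = 1/(103478724789/318082 + 2*I) = 101176158724*(103478724789/318082 - 2*I)/10707846484362307729417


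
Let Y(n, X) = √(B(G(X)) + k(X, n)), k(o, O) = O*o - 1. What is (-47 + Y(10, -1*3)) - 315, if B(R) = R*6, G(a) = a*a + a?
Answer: -362 + √5 ≈ -359.76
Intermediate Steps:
k(o, O) = -1 + O*o
G(a) = a + a² (G(a) = a² + a = a + a²)
B(R) = 6*R
Y(n, X) = √(-1 + X*n + 6*X*(1 + X)) (Y(n, X) = √(6*(X*(1 + X)) + (-1 + n*X)) = √(6*X*(1 + X) + (-1 + X*n)) = √(-1 + X*n + 6*X*(1 + X)))
(-47 + Y(10, -1*3)) - 315 = (-47 + √(-1 - 1*3*10 + 6*(-1*3)*(1 - 1*3))) - 315 = (-47 + √(-1 - 3*10 + 6*(-3)*(1 - 3))) - 315 = (-47 + √(-1 - 30 + 6*(-3)*(-2))) - 315 = (-47 + √(-1 - 30 + 36)) - 315 = (-47 + √5) - 315 = -362 + √5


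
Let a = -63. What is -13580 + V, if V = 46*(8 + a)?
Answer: -16110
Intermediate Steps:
V = -2530 (V = 46*(8 - 63) = 46*(-55) = -2530)
-13580 + V = -13580 - 2530 = -16110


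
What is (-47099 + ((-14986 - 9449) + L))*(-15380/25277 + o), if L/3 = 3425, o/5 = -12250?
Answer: 94843121422170/25277 ≈ 3.7521e+9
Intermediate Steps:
o = -61250 (o = 5*(-12250) = -61250)
L = 10275 (L = 3*3425 = 10275)
(-47099 + ((-14986 - 9449) + L))*(-15380/25277 + o) = (-47099 + ((-14986 - 9449) + 10275))*(-15380/25277 - 61250) = (-47099 + (-24435 + 10275))*(-15380*1/25277 - 61250) = (-47099 - 14160)*(-15380/25277 - 61250) = -61259*(-1548231630/25277) = 94843121422170/25277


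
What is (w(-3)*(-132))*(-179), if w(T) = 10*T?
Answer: -708840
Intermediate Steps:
(w(-3)*(-132))*(-179) = ((10*(-3))*(-132))*(-179) = -30*(-132)*(-179) = 3960*(-179) = -708840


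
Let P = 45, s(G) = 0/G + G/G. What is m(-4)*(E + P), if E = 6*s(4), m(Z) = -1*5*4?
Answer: -1020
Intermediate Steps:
s(G) = 1 (s(G) = 0 + 1 = 1)
m(Z) = -20 (m(Z) = -5*4 = -20)
E = 6 (E = 6*1 = 6)
m(-4)*(E + P) = -20*(6 + 45) = -20*51 = -1020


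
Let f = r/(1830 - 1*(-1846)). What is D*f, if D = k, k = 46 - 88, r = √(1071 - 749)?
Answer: -21*√322/1838 ≈ -0.20502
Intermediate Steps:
r = √322 ≈ 17.944
k = -42
D = -42
f = √322/3676 (f = √322/(1830 - 1*(-1846)) = √322/(1830 + 1846) = √322/3676 ≈ 0.0048815)
D*f = -21*√322/1838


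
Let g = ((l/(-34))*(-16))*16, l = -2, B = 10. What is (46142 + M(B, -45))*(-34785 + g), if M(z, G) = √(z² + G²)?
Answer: -27297653342/17 - 2958005*√85/17 ≈ -1.6073e+9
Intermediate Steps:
M(z, G) = √(G² + z²)
g = -256/17 (g = (-2/(-34)*(-16))*16 = (-2*(-1/34)*(-16))*16 = ((1/17)*(-16))*16 = -16/17*16 = -256/17 ≈ -15.059)
(46142 + M(B, -45))*(-34785 + g) = (46142 + √((-45)² + 10²))*(-34785 - 256/17) = (46142 + √(2025 + 100))*(-591601/17) = (46142 + √2125)*(-591601/17) = (46142 + 5*√85)*(-591601/17) = -27297653342/17 - 2958005*√85/17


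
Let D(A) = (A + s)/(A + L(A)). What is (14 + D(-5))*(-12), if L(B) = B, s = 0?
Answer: -174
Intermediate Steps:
D(A) = ½ (D(A) = (A + 0)/(A + A) = A/((2*A)) = A*(1/(2*A)) = ½)
(14 + D(-5))*(-12) = (14 + ½)*(-12) = (29/2)*(-12) = -174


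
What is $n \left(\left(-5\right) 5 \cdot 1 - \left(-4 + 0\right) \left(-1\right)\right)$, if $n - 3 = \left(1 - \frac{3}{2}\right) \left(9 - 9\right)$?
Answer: $-87$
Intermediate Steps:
$n = 3$ ($n = 3 + \left(1 - \frac{3}{2}\right) \left(9 - 9\right) = 3 + \left(1 - \frac{3}{2}\right) 0 = 3 - 0 = 3 + 0 = 3$)
$n \left(\left(-5\right) 5 \cdot 1 - \left(-4 + 0\right) \left(-1\right)\right) = 3 \left(\left(-5\right) 5 \cdot 1 - \left(-4 + 0\right) \left(-1\right)\right) = 3 \left(\left(-25\right) 1 - \left(-4\right) \left(-1\right)\right) = 3 \left(-25 - 4\right) = 3 \left(-29\right) = -87$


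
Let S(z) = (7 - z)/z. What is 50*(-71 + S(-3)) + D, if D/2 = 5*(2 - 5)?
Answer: -11240/3 ≈ -3746.7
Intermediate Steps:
S(z) = (7 - z)/z
D = -30 (D = 2*(5*(2 - 5)) = 2*(5*(-3)) = 2*(-15) = -30)
50*(-71 + S(-3)) + D = 50*(-71 + (7 - 1*(-3))/(-3)) - 30 = 50*(-71 - (7 + 3)/3) - 30 = 50*(-71 - 1/3*10) - 30 = 50*(-71 - 10/3) - 30 = 50*(-223/3) - 30 = -11150/3 - 30 = -11240/3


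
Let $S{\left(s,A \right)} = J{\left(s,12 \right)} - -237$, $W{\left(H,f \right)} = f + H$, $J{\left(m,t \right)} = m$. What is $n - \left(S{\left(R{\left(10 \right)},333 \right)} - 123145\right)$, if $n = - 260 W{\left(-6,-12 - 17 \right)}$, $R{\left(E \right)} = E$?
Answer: $131998$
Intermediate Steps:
$W{\left(H,f \right)} = H + f$
$S{\left(s,A \right)} = 237 + s$ ($S{\left(s,A \right)} = s - -237 = s + 237 = 237 + s$)
$n = 9100$ ($n = - 260 \left(-6 - 29\right) = \left(-260\right) \left(-35\right) = 9100$)
$n - \left(S{\left(R{\left(10 \right)},333 \right)} - 123145\right) = 9100 - \left(\left(237 + 10\right) - 123145\right) = 9100 - \left(247 - 123145\right) = 9100 - -122898 = 9100 + 122898 = 131998$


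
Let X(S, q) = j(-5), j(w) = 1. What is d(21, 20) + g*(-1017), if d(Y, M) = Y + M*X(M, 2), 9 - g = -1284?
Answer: -1314940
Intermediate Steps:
g = 1293 (g = 9 - 1*(-1284) = 9 + 1284 = 1293)
X(S, q) = 1
d(Y, M) = M + Y (d(Y, M) = Y + M*1 = Y + M = M + Y)
d(21, 20) + g*(-1017) = (20 + 21) + 1293*(-1017) = 41 - 1314981 = -1314940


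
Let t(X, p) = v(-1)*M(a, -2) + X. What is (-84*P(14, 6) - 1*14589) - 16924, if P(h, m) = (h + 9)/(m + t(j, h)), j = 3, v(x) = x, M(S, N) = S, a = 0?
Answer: -95183/3 ≈ -31728.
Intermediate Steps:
t(X, p) = X (t(X, p) = -1*0 + X = 0 + X = X)
P(h, m) = (9 + h)/(3 + m) (P(h, m) = (h + 9)/(m + 3) = (9 + h)/(3 + m))
(-84*P(14, 6) - 1*14589) - 16924 = (-84*(9 + 14)/(3 + 6) - 1*14589) - 16924 = (-84*23/9 - 14589) - 16924 = (-644/3 - 14589) - 16924 = -44411/3 - 16924 = -95183/3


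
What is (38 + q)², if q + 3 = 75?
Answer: 12100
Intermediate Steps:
q = 72 (q = -3 + 75 = 72)
(38 + q)² = (38 + 72)² = 110² = 12100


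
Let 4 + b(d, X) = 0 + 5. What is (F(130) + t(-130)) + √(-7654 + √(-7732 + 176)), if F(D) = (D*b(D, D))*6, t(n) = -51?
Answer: 729 + √(-7654 + 2*I*√1889) ≈ 729.5 + 87.489*I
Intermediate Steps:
b(d, X) = 1 (b(d, X) = -4 + (0 + 5) = -4 + 5 = 1)
F(D) = 6*D (F(D) = (D*1)*6 = D*6 = 6*D)
(F(130) + t(-130)) + √(-7654 + √(-7732 + 176)) = (6*130 - 51) + √(-7654 + √(-7732 + 176)) = (780 - 51) + √(-7654 + √(-7556)) = 729 + √(-7654 + 2*I*√1889)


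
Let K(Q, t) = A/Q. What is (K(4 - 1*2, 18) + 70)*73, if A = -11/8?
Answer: 80957/16 ≈ 5059.8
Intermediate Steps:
A = -11/8 (A = -11*⅛ = -11/8 ≈ -1.3750)
K(Q, t) = -11/(8*Q)
(K(4 - 1*2, 18) + 70)*73 = (-11/(8*(4 - 1*2)) + 70)*73 = (-11/(8*(4 - 2)) + 70)*73 = (-11/8/2 + 70)*73 = (-11/8*½ + 70)*73 = (-11/16 + 70)*73 = (1109/16)*73 = 80957/16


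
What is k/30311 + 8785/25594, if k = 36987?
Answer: 1212927413/775779734 ≈ 1.5635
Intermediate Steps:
k/30311 + 8785/25594 = 36987/30311 + 8785/25594 = 1212927413/775779734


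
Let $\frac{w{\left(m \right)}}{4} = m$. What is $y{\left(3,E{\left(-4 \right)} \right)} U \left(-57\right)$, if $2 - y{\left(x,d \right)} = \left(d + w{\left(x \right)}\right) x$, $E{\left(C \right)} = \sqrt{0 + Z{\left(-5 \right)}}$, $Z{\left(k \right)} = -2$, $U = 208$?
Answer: $403104 + 35568 i \sqrt{2} \approx 4.031 \cdot 10^{5} + 50301.0 i$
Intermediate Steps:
$w{\left(m \right)} = 4 m$
$E{\left(C \right)} = i \sqrt{2}$ ($E{\left(C \right)} = \sqrt{0 - 2} = \sqrt{-2} = i \sqrt{2}$)
$y{\left(x,d \right)} = 2 - x \left(d + 4 x\right)$ ($y{\left(x,d \right)} = 2 - \left(d + 4 x\right) x = 2 - x \left(d + 4 x\right)$)
$y{\left(3,E{\left(-4 \right)} \right)} U \left(-57\right) = \left(2 - 4 \cdot 3^{2} - i \sqrt{2} \cdot 3\right) 208 \left(-57\right) = \left(2 - 36 - 3 i \sqrt{2}\right) 208 \left(-57\right) = \left(-34 - 3 i \sqrt{2}\right) 208 \left(-57\right) = \left(-7072 - 624 i \sqrt{2}\right) \left(-57\right) = 403104 + 35568 i \sqrt{2}$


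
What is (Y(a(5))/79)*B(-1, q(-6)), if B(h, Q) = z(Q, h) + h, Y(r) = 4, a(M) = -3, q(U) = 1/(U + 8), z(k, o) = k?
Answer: -2/79 ≈ -0.025316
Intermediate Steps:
q(U) = 1/(8 + U)
B(h, Q) = Q + h
(Y(a(5))/79)*B(-1, q(-6)) = (4/79)*(1/(8 - 6) - 1) = (4*(1/79))*(1/2 - 1) = 4*(½ - 1)/79 = (4/79)*(-½) = -2/79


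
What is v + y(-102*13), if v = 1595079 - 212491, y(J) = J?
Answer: 1381262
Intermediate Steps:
v = 1382588
v + y(-102*13) = 1382588 - 102*13 = 1382588 - 1326 = 1381262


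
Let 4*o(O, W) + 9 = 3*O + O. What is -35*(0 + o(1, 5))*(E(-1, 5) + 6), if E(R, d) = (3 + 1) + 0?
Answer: 875/2 ≈ 437.50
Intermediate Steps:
E(R, d) = 4 (E(R, d) = 4 + 0 = 4)
o(O, W) = -9/4 + O (o(O, W) = -9/4 + (3*O + O)/4 = -9/4 + (4*O)/4 = -9/4 + O)
-35*(0 + o(1, 5))*(E(-1, 5) + 6) = -35*(0 + (-9/4 + 1))*(4 + 6) = -35*(0 - 5/4)*10 = -(-175)*10/4 = -35*(-25/2) = 875/2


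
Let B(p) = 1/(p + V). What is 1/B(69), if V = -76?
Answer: -7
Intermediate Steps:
B(p) = 1/(-76 + p) (B(p) = 1/(p - 76) = 1/(-76 + p))
1/B(69) = 1/(1/(-76 + 69)) = 1/(1/(-7)) = 1/(-⅐) = -7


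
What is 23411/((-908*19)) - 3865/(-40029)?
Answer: -870439939/690580308 ≈ -1.2604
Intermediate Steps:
23411/((-908*19)) - 3865/(-40029) = 23411/(-17252) - 3865*(-1/40029) = 23411*(-1/17252) + 3865/40029 = -23411/17252 + 3865/40029 = -870439939/690580308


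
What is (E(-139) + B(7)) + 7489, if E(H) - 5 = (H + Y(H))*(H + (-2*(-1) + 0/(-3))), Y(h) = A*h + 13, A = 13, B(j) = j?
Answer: 272322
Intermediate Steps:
Y(h) = 13 + 13*h (Y(h) = 13*h + 13 = 13 + 13*h)
E(H) = 5 + (2 + H)*(13 + 14*H) (E(H) = 5 + (H + (13 + 13*H))*(H + (-2*(-1) + 0/(-3))) = 5 + (13 + 14*H)*(H + (2 + 0*(-⅓))) = 5 + (13 + 14*H)*(H + (2 + 0)) = 5 + (13 + 14*H)*(H + 2) = 5 + (13 + 14*H)*(2 + H) = 5 + (2 + H)*(13 + 14*H))
(E(-139) + B(7)) + 7489 = ((31 + 14*(-139)² + 41*(-139)) + 7) + 7489 = ((31 + 14*19321 - 5699) + 7) + 7489 = ((31 + 270494 - 5699) + 7) + 7489 = (264826 + 7) + 7489 = 264833 + 7489 = 272322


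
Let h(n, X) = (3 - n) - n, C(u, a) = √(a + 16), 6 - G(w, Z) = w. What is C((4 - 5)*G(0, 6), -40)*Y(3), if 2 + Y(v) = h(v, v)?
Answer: -10*I*√6 ≈ -24.495*I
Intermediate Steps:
G(w, Z) = 6 - w
C(u, a) = √(16 + a)
h(n, X) = 3 - 2*n
Y(v) = 1 - 2*v (Y(v) = -2 + (3 - 2*v) = 1 - 2*v)
C((4 - 5)*G(0, 6), -40)*Y(3) = √(16 - 40)*(1 - 2*3) = √(-24)*(1 - 6) = (2*I*√6)*(-5) = -10*I*√6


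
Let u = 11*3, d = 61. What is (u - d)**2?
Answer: 784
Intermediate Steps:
u = 33
(u - d)**2 = (33 - 1*61)**2 = (33 - 61)**2 = (-28)**2 = 784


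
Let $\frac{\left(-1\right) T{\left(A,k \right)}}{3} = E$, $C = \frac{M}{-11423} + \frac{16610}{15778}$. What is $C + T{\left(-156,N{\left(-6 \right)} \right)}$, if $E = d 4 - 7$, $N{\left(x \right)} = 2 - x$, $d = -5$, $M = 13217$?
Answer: $\frac{7289998909}{90116047} \approx 80.896$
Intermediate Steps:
$E = -27$ ($E = \left(-5\right) 4 - 7 = -20 - 7 = -27$)
$C = - \frac{9400898}{90116047}$ ($C = \frac{13217}{-11423} + \frac{16610}{15778} = 13217 \left(- \frac{1}{11423}\right) + 16610 \cdot \frac{1}{15778} = - \frac{13217}{11423} + \frac{8305}{7889} = - \frac{9400898}{90116047} \approx -0.10432$)
$T{\left(A,k \right)} = 81$ ($T{\left(A,k \right)} = \left(-3\right) \left(-27\right) = 81$)
$C + T{\left(-156,N{\left(-6 \right)} \right)} = - \frac{9400898}{90116047} + 81 = \frac{7289998909}{90116047}$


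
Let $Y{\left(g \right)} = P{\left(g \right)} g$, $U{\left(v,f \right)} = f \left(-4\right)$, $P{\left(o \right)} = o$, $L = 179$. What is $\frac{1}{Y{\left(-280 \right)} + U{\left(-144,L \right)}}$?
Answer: $\frac{1}{77684} \approx 1.2873 \cdot 10^{-5}$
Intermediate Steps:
$U{\left(v,f \right)} = - 4 f$
$Y{\left(g \right)} = g^{2}$ ($Y{\left(g \right)} = g g = g^{2}$)
$\frac{1}{Y{\left(-280 \right)} + U{\left(-144,L \right)}} = \frac{1}{\left(-280\right)^{2} - 716} = \frac{1}{78400 - 716} = \frac{1}{77684}$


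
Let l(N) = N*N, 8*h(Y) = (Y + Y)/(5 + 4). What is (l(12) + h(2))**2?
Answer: 6723649/324 ≈ 20752.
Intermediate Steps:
h(Y) = Y/36 (h(Y) = ((Y + Y)/(5 + 4))/8 = ((2*Y)/9)/8 = ((2*Y)*(1/9))/8 = (2*Y/9)/8 = Y/36)
l(N) = N**2
(l(12) + h(2))**2 = (12**2 + (1/36)*2)**2 = (144 + 1/18)**2 = (2593/18)**2 = 6723649/324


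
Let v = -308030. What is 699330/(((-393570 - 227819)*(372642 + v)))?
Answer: -349665/20074593034 ≈ -1.7418e-5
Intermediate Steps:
699330/(((-393570 - 227819)*(372642 + v))) = 699330/(((-393570 - 227819)*(372642 - 308030))) = 699330/((-621389*64612)) = 699330/(-40149186068) = 699330*(-1/40149186068) = -349665/20074593034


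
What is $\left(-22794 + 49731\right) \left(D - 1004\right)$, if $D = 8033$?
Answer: $189340173$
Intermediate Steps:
$\left(-22794 + 49731\right) \left(D - 1004\right) = \left(-22794 + 49731\right) \left(8033 - 1004\right) = 26937 \cdot 7029 = 189340173$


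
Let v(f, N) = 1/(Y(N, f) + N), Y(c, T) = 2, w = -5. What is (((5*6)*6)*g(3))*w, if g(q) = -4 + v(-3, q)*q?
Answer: 3060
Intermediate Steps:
v(f, N) = 1/(2 + N)
g(q) = -4 + q/(2 + q)
(((5*6)*6)*g(3))*w = (((5*6)*6)*((-8 - 3*3)/(2 + 3)))*(-5) = ((30*6)*((-8 - 9)/5))*(-5) = (180*((⅕)*(-17)))*(-5) = (180*(-17/5))*(-5) = -612*(-5) = 3060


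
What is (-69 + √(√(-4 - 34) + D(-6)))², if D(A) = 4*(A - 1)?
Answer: (69 - √(-28 + I*√38))² ≈ 4653.1 - 728.42*I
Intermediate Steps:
D(A) = -4 + 4*A (D(A) = 4*(-1 + A) = -4 + 4*A)
(-69 + √(√(-4 - 34) + D(-6)))² = (-69 + √(√(-4 - 34) + (-4 + 4*(-6))))² = (-69 + √(√(-38) + (-4 - 24)))² = (-69 + √(I*√38 - 28))² = (-69 + √(-28 + I*√38))²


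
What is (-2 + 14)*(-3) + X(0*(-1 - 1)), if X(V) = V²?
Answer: -36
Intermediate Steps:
(-2 + 14)*(-3) + X(0*(-1 - 1)) = (-2 + 14)*(-3) + (0*(-1 - 1))² = 12*(-3) + (0*(-2))² = -36 + 0² = -36 + 0 = -36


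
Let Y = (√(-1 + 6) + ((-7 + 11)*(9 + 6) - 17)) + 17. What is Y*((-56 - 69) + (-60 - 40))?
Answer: -13500 - 225*√5 ≈ -14003.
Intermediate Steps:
Y = 60 + √5 (Y = (√5 + (4*15 - 17)) + 17 = (√5 + (60 - 17)) + 17 = (√5 + 43) + 17 = (43 + √5) + 17 = 60 + √5 ≈ 62.236)
Y*((-56 - 69) + (-60 - 40)) = (60 + √5)*((-56 - 69) + (-60 - 40)) = (60 + √5)*(-125 - 100) = (60 + √5)*(-225) = -13500 - 225*√5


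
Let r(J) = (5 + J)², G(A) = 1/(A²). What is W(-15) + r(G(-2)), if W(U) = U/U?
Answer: 457/16 ≈ 28.563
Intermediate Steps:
W(U) = 1
G(A) = A⁻²
W(-15) + r(G(-2)) = 1 + (5 + (-2)⁻²)² = 1 + (5 + ¼)² = 1 + (21/4)² = 1 + 441/16 = 457/16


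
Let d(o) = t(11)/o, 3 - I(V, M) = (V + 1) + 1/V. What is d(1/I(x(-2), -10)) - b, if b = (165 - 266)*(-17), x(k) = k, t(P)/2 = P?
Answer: -1618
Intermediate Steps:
t(P) = 2*P
I(V, M) = 2 - V - 1/V (I(V, M) = 3 - ((V + 1) + 1/V) = 3 - ((1 + V) + 1/V) = 3 - (1 + V + 1/V) = 3 + (-1 - V - 1/V) = 2 - V - 1/V)
b = 1717 (b = -101*(-17) = 1717)
d(o) = 22/o (d(o) = (2*11)/o = 22/o)
d(1/I(x(-2), -10)) - b = 22/(1/(2 - 1*(-2) - 1/(-2))) - 1*1717 = 22/(1/(2 + 2 - 1*(-½))) - 1717 = 22/(1/(2 + 2 + ½)) - 1717 = 22/(1/(9/2)) - 1717 = 22/(2/9) - 1717 = 22*(9/2) - 1717 = 99 - 1717 = -1618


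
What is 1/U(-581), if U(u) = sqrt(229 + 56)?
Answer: sqrt(285)/285 ≈ 0.059235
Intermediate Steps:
U(u) = sqrt(285)
1/U(-581) = 1/(sqrt(285)) = sqrt(285)/285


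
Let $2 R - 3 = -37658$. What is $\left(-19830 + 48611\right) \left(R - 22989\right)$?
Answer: $- \frac{2407041373}{2} \approx -1.2035 \cdot 10^{9}$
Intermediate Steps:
$R = - \frac{37655}{2}$ ($R = \frac{3}{2} + \frac{1}{2} \left(-37658\right) = \frac{3}{2} - 18829 = - \frac{37655}{2} \approx -18828.0$)
$\left(-19830 + 48611\right) \left(R - 22989\right) = \left(-19830 + 48611\right) \left(- \frac{37655}{2} - 22989\right) = 28781 \left(- \frac{83633}{2}\right) = - \frac{2407041373}{2}$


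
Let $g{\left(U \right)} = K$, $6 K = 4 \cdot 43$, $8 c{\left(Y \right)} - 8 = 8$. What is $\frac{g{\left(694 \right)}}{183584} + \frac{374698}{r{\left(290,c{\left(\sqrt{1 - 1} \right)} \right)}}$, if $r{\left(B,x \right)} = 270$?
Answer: $\frac{17197141343}{12391920} \approx 1387.8$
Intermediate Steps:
$c{\left(Y \right)} = 2$ ($c{\left(Y \right)} = 1 + \frac{1}{8} \cdot 8 = 1 + 1 = 2$)
$K = \frac{86}{3}$ ($K = \frac{4 \cdot 43}{6} = \frac{1}{6} \cdot 172 = \frac{86}{3} \approx 28.667$)
$g{\left(U \right)} = \frac{86}{3}$
$\frac{g{\left(694 \right)}}{183584} + \frac{374698}{r{\left(290,c{\left(\sqrt{1 - 1} \right)} \right)}} = \frac{86}{3 \cdot 183584} + \frac{374698}{270} = \frac{86}{3} \cdot \frac{1}{183584} + 374698 \cdot \frac{1}{270} = \frac{43}{275376} + \frac{187349}{135} = \frac{17197141343}{12391920}$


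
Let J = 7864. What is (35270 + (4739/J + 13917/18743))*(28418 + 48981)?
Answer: 402383331673323595/147394952 ≈ 2.7300e+9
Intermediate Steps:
(35270 + (4739/J + 13917/18743))*(28418 + 48981) = (35270 + (4739/7864 + 13917/18743))*(28418 + 48981) = (35270 + (4739*(1/7864) + 13917*(1/18743)))*77399 = (35270 + (4739/7864 + 13917/18743))*77399 = (35270 + 198266365/147394952)*77399 = (5198818223405/147394952)*77399 = 402383331673323595/147394952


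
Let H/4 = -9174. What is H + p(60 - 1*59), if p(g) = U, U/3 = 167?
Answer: -36195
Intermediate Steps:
H = -36696 (H = 4*(-9174) = -36696)
U = 501 (U = 3*167 = 501)
p(g) = 501
H + p(60 - 1*59) = -36696 + 501 = -36195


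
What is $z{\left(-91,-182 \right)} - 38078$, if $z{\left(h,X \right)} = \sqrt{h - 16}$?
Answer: $-38078 + i \sqrt{107} \approx -38078.0 + 10.344 i$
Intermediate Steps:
$z{\left(h,X \right)} = \sqrt{-16 + h}$
$z{\left(-91,-182 \right)} - 38078 = \sqrt{-16 - 91} - 38078 = \sqrt{-107} - 38078 = i \sqrt{107} - 38078 = -38078 + i \sqrt{107}$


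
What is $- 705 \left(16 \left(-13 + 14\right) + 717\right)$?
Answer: $-516765$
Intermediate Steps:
$- 705 \left(16 \left(-13 + 14\right) + 717\right) = - 705 \left(16 \cdot 1 + 717\right) = - 705 \left(16 + 717\right) = \left(-705\right) 733 = -516765$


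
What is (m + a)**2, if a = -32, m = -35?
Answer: 4489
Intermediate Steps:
(m + a)**2 = (-35 - 32)**2 = (-67)**2 = 4489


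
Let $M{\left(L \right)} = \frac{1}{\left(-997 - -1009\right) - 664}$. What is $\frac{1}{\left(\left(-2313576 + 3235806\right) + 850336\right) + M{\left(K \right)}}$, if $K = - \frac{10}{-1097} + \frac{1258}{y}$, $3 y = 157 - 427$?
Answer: $\frac{652}{1155713031} \approx 5.6415 \cdot 10^{-7}$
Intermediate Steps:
$y = -90$ ($y = \frac{157 - 427}{3} = \frac{1}{3} \left(-270\right) = -90$)
$K = - \frac{689563}{49365}$ ($K = - \frac{10}{-1097} + \frac{1258}{-90} = \left(-10\right) \left(- \frac{1}{1097}\right) + 1258 \left(- \frac{1}{90}\right) = \frac{10}{1097} - \frac{629}{45} = - \frac{689563}{49365} \approx -13.969$)
$M{\left(L \right)} = - \frac{1}{652}$ ($M{\left(L \right)} = \frac{1}{\left(-997 + 1009\right) - 664} = \frac{1}{12 - 664} = \frac{1}{-652} = - \frac{1}{652}$)
$\frac{1}{\left(\left(-2313576 + 3235806\right) + 850336\right) + M{\left(K \right)}} = \frac{1}{\left(\left(-2313576 + 3235806\right) + 850336\right) - \frac{1}{652}} = \frac{1}{\left(922230 + 850336\right) - \frac{1}{652}} = \frac{1}{1772566 - \frac{1}{652}} = \frac{1}{\frac{1155713031}{652}} = \frac{652}{1155713031}$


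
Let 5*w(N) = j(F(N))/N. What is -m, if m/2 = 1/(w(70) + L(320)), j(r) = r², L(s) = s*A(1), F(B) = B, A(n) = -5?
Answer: 1/793 ≈ 0.0012610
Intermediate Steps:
L(s) = -5*s (L(s) = s*(-5) = -5*s)
w(N) = N/5 (w(N) = (N²/N)/5 = N/5)
m = -1/793 (m = 2/((⅕)*70 - 5*320) = 2/(14 - 1600) = 2/(-1586) = 2*(-1/1586) = -1/793 ≈ -0.0012610)
-m = -1*(-1/793) = 1/793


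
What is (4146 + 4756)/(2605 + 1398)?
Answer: 8902/4003 ≈ 2.2238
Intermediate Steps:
(4146 + 4756)/(2605 + 1398) = 8902/4003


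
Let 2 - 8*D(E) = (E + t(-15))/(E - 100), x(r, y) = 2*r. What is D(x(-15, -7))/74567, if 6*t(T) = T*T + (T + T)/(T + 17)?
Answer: 53/15509936 ≈ 3.4172e-6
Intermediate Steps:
t(T) = T**2/6 + T/(3*(17 + T)) (t(T) = (T*T + (T + T)/(T + 17))/6 = (T**2 + (2*T)/(17 + T))/6 = (T**2 + 2*T/(17 + T))/6 = T**2/6 + T/(3*(17 + T)))
D(E) = 1/4 - (35 + E)/(8*(-100 + E)) (D(E) = 1/4 - (E + (1/6)*(-15)*(2 + (-15)**2 + 17*(-15))/(17 - 15))/(8*(E - 100)) = 1/4 - (E + (1/6)*(-15)*(2 + 225 - 255)/2)/(8*(-100 + E)) = 1/4 - (E + (1/6)*(-15)*(1/2)*(-28))/(8*(-100 + E)) = 1/4 - (E + 35)/(8*(-100 + E)) = 1/4 - (35 + E)/(8*(-100 + E)))
D(x(-15, -7))/74567 = ((-235 + 2*(-15))/(8*(-100 + 2*(-15))))/74567 = ((-235 - 30)/(8*(-100 - 30)))*(1/74567) = ((1/8)*(-265)/(-130))*(1/74567) = ((1/8)*(-1/130)*(-265))*(1/74567) = (53/208)*(1/74567) = 53/15509936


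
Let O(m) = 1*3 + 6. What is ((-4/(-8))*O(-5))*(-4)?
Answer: -18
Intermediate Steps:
O(m) = 9 (O(m) = 3 + 6 = 9)
((-4/(-8))*O(-5))*(-4) = (-4/(-8)*9)*(-4) = (-4*(-⅛)*9)*(-4) = ((½)*9)*(-4) = (9/2)*(-4) = -18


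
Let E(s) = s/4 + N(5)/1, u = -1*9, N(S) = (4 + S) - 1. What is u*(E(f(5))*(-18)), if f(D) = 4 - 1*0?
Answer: 1458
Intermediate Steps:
N(S) = 3 + S
f(D) = 4 (f(D) = 4 + 0 = 4)
u = -9
E(s) = 8 + s/4 (E(s) = s/4 + (3 + 5)/1 = s*(¼) + 8*1 = s/4 + 8 = 8 + s/4)
u*(E(f(5))*(-18)) = -9*(8 + (¼)*4)*(-18) = -9*(8 + 1)*(-18) = -81*(-18) = -9*(-162) = 1458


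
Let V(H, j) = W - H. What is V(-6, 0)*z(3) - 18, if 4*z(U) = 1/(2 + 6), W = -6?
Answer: -18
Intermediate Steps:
z(U) = 1/32 (z(U) = 1/(4*(2 + 6)) = (¼)/8 = (¼)*(⅛) = 1/32)
V(H, j) = -6 - H
V(-6, 0)*z(3) - 18 = (-6 - 1*(-6))*(1/32) - 18 = (-6 + 6)*(1/32) - 18 = 0*(1/32) - 18 = 0 - 18 = -18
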